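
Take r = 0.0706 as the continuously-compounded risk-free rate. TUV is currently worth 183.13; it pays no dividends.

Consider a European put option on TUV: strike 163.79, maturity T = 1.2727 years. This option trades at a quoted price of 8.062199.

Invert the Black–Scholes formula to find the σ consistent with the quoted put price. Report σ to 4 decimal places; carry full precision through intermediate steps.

At σ = 0.2771 the Black–Scholes value reproduces the quote:
σ√T = 0.2771·√1.2727 = 0.312608
d₁ = (ln(S/K) + (r+σ²/2)T) / (σ√T) = (ln(183.13/163.79) + (0.0706+0.2771²/2)·1.2727) / 0.312608 = (0.111611 + 0.138714) / 0.312608 = 0.800766
d₂ = d₁ − σ√T = 0.800766 − 0.312608 = 0.488158
e^{−rT} = 0.914066
N(−d₁) = 0.211634,  N(−d₂) = 0.312719
V = K·e^{−rT}·N(−d₂) − S·N(−d₁) = 46.818654 − 38.756455 = 8.062199 (the observed quote) — the price is monotone increasing in volatility, hence this σ is the only solution

sigma = 0.2771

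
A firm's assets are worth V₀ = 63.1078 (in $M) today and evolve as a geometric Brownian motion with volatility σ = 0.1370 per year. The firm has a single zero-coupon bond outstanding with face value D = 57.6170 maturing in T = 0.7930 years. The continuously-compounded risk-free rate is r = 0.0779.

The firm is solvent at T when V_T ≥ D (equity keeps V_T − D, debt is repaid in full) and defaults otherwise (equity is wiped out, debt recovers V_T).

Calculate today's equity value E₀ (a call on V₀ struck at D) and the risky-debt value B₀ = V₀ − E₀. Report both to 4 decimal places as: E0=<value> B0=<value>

Equity is a call on the firm's assets struck at D = 57.6170:
d₁ = [ln(V₀/D) + (r + σ²/2)T] / (σ√T)
   = [ln(63.1078/57.6170) + (0.0779 + 0.5·0.1370²)·0.7930] / (0.1370·√0.7930)
   = [0.091027 + 0.069217] / 0.121999 = 1.313478
d₂ = d₁ − σ√T = 1.313478 − 0.121999 = 1.191479
N(d₁) = 0.905489,  N(d₂) = 0.883267,  e^(−rT) = 0.940095
E₀ = V₀·N(d₁) − D·e^(−rT)·N(d₂)
   = 63.1078·0.905489 − 57.6170·0.940095·0.883267 = 9.300872
B₀ = V₀ − E₀ = 63.1078 − 9.300872 = 53.806928

E0=9.3009 B0=53.8069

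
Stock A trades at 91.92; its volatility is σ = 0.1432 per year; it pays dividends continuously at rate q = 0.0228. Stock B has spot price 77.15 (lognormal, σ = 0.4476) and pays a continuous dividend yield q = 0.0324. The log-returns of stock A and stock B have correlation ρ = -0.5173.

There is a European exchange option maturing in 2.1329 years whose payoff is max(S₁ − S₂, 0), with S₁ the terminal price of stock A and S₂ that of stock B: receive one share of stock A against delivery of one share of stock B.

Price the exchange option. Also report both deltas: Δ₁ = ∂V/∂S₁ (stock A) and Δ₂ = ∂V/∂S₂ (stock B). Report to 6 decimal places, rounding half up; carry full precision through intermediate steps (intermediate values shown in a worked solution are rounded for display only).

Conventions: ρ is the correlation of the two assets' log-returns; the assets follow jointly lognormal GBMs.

exchange price = 32.780436
Δ1 = 0.704241
Δ2 = -0.414172

σ_eff = √(σ₁² + σ₂² − 2ρσ₁σ₂) = √(0.1432² + 0.4476² − 2·-0.5173·0.1432·0.4476) = 0.535879
d₁ = (ln(S₁/S₂) + (q₂ − q₁ + σ_eff²/2)T) / (σ_eff√T) = (ln(91.92/77.15) + (0.0324 − 0.0228 + 0.143583)·2.1329) / 0.782622 = 0.641295
d₂ = d₁ − σ_eff√T = 0.641295 − 0.782622 = -0.141327
N(d₁) = 0.739334,  N(d₂) = 0.443806
V = S₁·e^{−q₁T}·N(d₁) − S₂·e^{−q₂T}·N(d₂) = 64.733807 − 31.953371 = 32.780436
Key observation: pricing in stock B-units makes this a unit-strike call on the ratio S₁/S₂ — the risk-free rate cancels and cannot affect the value.
Δ₁ = e^{−q₁T}·N(d₁) = 0.704241;  Δ₂ = −e^{−q₂T}·N(d₂) = -0.414172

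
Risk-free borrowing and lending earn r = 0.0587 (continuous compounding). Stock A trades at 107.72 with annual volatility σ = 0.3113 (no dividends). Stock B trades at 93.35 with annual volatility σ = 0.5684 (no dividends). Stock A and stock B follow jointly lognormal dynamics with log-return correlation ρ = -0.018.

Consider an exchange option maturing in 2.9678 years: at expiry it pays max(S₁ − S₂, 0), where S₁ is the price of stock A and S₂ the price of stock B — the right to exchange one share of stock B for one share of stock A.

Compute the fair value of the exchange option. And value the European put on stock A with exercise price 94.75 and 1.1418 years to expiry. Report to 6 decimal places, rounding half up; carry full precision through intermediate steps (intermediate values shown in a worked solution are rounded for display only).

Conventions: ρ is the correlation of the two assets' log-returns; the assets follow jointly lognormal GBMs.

σ_eff = √(σ₁² + σ₂² − 2ρσ₁σ₂) = √(0.3113² + 0.5684² − 2·-0.018·0.3113·0.5684) = 0.652960
d₁ = (ln(S₁/S₂) + (q₂ − q₁ + σ_eff²/2)T) / (σ_eff√T) = (ln(107.72/93.35) + (0.0 − 0.0 + 0.213178)·2.9678) / 1.124873 = 0.689722
d₂ = d₁ − σ_eff√T = 0.689722 − 1.124873 = -0.435152
N(d₁) = 0.754815,  N(d₂) = 0.331726
V = S₁·e^{−q₁T}·N(d₁) − S₂·e^{−q₂T}·N(d₂) = 81.308709 − 30.966636 = 50.342073
[vanilla: stock A put K=94.75]
σ√T = 0.3113·√1.1418 = 0.332640
d₁ = (ln(S/K) + (r+σ²/2)T) / (σ√T) = (ln(107.72/94.75) + (0.0587+0.3113²/2)·1.1418) / 0.332640 = (0.128293 + 0.122348) / 0.332640 = 0.753493
d₂ = d₁ − σ√T = 0.753493 − 0.332640 = 0.420853
e^{−rT} = 0.935173
N(−d₁) = 0.225577,  N(−d₂) = 0.336931
price = K·e^{−rT}·N(−d₂) − S·N(−d₁) = 29.854678 − 24.299143 = 5.555535

exchange price = 50.342073
price(stock A put K=94.75) = 5.555535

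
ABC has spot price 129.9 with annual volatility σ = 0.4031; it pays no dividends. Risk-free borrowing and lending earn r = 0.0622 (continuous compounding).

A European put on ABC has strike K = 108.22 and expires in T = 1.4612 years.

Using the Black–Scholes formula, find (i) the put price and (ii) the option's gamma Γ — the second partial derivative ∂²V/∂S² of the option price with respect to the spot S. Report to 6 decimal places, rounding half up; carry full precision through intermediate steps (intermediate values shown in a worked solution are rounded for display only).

price = 9.758498
Γ = 0.004559

σ√T = 0.4031·√1.4612 = 0.487268
d₁ = (ln(S/K) + (r+σ²/2)T) / (σ√T) = (ln(129.9/108.22) + (0.0622+0.4031²/2)·1.4612) / 0.487268 = (0.182599 + 0.209602) / 0.487268 = 0.804897
d₂ = d₁ − σ√T = 0.804897 − 0.487268 = 0.317629
e^{−rT} = 0.913121
N(−d₁) = 0.210440,  N(−d₂) = 0.375383
Put price V = K·e^{−rT}·N(−d₂) − S·N(−d₁) = 37.094599 − 27.336102 = 9.758498
φ(d₁) = (1/√(2π))·e^{−d₁²/2} = 0.288555
Γ = φ(d₁) / (S·σ·√T) = 0.004559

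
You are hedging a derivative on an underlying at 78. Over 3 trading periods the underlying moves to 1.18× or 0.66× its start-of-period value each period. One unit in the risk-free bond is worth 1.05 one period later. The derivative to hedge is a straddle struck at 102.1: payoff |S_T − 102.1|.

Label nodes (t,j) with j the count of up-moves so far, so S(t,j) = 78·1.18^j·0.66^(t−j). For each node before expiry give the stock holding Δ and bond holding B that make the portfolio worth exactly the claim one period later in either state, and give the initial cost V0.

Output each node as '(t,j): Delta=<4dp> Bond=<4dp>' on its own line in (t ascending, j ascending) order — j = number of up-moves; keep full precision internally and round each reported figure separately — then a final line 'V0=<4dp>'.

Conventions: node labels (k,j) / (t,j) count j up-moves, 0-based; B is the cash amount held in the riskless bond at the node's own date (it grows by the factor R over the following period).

(0,0): Delta=-0.3445 Bond=56.0582
(1,0): Delta=-1.0000 Bond=92.6077
(1,1): Delta=-0.2223 Bond=47.6122
(2,0): Delta=-1.0000 Bond=97.2381
(2,1): Delta=-1.0000 Bond=97.2381
(2,2): Delta=-0.0773 Bond=34.2444
V0=29.1894

Since d<R<u, set p* = (R−d)/(u−d) = 0.7500; price each node as the discounted p*-expectation of its children.
Payoffs at expiry: V(3,0)=79.6753, V(3,1)=62.0074, V(3,2)=30.4192, V(3,3)=26.0565
(2,0): S=33.9768. Δ = (V_up−V_dn)/(S_up−S_dn) = (62.0074−79.6753)/(40.0926−22.4247) = -1.0000. V = [p*·62.0074 + (1−p*)·79.6753]/1.05 = 63.2613. B = V − Δ·S = 97.2381.
(2,1): S=60.7464. Δ = (V_up−V_dn)/(S_up−S_dn) = (30.4192−62.0074)/(71.6808−40.0926) = -1.0000. V = [p*·30.4192 + (1−p*)·62.0074]/1.05 = 36.4917. B = V − Δ·S = 97.2381.
(2,2): S=108.6072. Δ = (V_up−V_dn)/(S_up−S_dn) = (26.0565−30.4192)/(128.1565−71.6808) = -0.0773. V = [p*·26.0565 + (1−p*)·30.4192]/1.05 = 25.8545. B = V − Δ·S = 34.2444.
(1,0): S=51.4800. Δ = (V_up−V_dn)/(S_up−S_dn) = (36.4917−63.2613)/(60.7464−33.9768) = -1.0000. V = [p*·36.4917 + (1−p*)·63.2613]/1.05 = 41.1277. B = V − Δ·S = 92.6077.
(1,1): S=92.0400. Δ = (V_up−V_dn)/(S_up−S_dn) = (25.8545−36.4917)/(108.6072−60.7464) = -0.2223. V = [p*·25.8545 + (1−p*)·36.4917]/1.05 = 27.1560. B = V − Δ·S = 47.6122.
(0,0): S=78.0000. Δ = (V_up−V_dn)/(S_up−S_dn) = (27.1560−41.1277)/(92.0400−51.4800) = -0.3445. V = [p*·27.1560 + (1−p*)·41.1277]/1.05 = 29.1894. B = V − Δ·S = 56.0582.
Verification: the root portfolio costs Δ(0,0)·S0 + B(0,0) = 29.1894, matching V0.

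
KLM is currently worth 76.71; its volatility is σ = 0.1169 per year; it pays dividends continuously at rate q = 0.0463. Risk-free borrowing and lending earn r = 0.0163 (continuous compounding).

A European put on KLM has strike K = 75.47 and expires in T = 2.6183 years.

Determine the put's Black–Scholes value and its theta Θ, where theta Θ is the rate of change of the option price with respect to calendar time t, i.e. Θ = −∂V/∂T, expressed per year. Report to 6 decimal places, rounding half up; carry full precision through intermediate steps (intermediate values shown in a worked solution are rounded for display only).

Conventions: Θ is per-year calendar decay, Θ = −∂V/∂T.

σ√T = 0.1169·√2.6183 = 0.189158
d₁ = (ln(S/K) + (r−q+σ²/2)T) / (σ√T) = (ln(76.71/75.47) + (0.0163−0.0463+0.1169²/2)·2.6183) / 0.189158 = (0.016297 − 0.060659) / 0.189158 = -0.234523
d₂ = d₁ − σ√T = -0.234523 − 0.189158 = -0.423681
e^{−rT} = 0.958220
e^{−qT} = 0.885833
N(−d₁) = 0.592710,  N(−d₂) = 0.664101
Put price V = K·e^{−rT}·N(−d₂) − S·e^{−qT}·N(−d₁) = 48.025654 − 40.275989 = 7.749665
φ(d₁) = (1/√(2π))·e^{−d₁²/2} = 0.388121
Θ = −S·e^{−qT}·φ(d₁)·σ/(2√T) − q·S·e^{−qT}·N(−d₁) + r·K·e^{−rT}·N(−d₂) = −0.952676 − 1.864778 + 0.782818 = -2.034636

price = 7.749665
Θ = -2.034636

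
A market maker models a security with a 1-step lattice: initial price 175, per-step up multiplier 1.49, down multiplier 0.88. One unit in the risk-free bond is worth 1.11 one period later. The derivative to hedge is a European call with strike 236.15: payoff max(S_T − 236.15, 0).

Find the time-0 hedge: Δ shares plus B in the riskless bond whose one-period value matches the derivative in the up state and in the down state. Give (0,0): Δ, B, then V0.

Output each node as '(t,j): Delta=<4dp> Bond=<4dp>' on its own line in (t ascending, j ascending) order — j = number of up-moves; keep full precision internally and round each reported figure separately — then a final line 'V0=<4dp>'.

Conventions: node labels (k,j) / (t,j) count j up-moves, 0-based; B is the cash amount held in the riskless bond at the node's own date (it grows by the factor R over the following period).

No-arbitrage ⇒ martingale measure with p* = (R−d)/(u−d) = 0.3770.
At maturity the claim pays: V(1,0)=0.0000, V(1,1)=24.6000
Node (0,0) S=175.0000: V=(p*·24.6000+(1−p*)·0.0000)/1.11=8.3562; Δ=(24.6000−0.0000)/(260.7500−154.0000)=0.2304; B=V−Δ·S=-31.9716
As a check, the time-0 holding Δ(0,0)·S0 + B(0,0) comes to 8.3562 — exactly V0.

(0,0): Delta=0.2304 Bond=-31.9716
V0=8.3562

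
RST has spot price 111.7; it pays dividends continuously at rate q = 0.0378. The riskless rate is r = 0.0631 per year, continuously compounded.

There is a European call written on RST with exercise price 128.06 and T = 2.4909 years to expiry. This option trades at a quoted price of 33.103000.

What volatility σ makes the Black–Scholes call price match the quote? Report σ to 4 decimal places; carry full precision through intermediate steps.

sigma = 0.5739

At σ = 0.5739 the Black–Scholes value reproduces the quote:
σ√T = 0.5739·√2.4909 = 0.905763
d₁ = (ln(S/K) + (r−q+σ²/2)T) / (σ√T) = (ln(111.7/128.06) + (0.0631−0.0378+0.5739²/2)·2.4909) / 0.905763 = (-0.136682 + 0.473223) / 0.905763 = 0.371555
d₂ = d₁ − σ√T = 0.371555 − 0.905763 = -0.534208
e^{−rT} = 0.854554
e^{−qT} = 0.910141
N(d₁) = 0.644888,  N(d₂) = 0.296599
V = S·e^{−qT}·N(d₁) − K·e^{−rT}·N(d₂) = 65.561054 − 32.458054 = 33.103000 (equal to the quote); since ∂V/∂σ > 0 for all σ, the implied volatility is unique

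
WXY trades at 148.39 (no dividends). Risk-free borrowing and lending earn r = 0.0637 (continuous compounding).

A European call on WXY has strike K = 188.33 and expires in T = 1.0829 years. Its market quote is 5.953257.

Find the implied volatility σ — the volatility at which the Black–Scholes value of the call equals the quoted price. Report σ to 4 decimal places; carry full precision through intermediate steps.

sigma = 0.2400

At σ = 0.2400 the Black–Scholes value reproduces the quote:
σ√T = 0.24·√1.0829 = 0.249750
d₁ = (ln(S/K) + (r+σ²/2)T) / (σ√T) = (ln(148.39/188.33) + (0.0637+0.24²/2)·1.0829) / 0.249750 = (-0.238352 + 0.100168) / 0.249750 = -0.553288
d₂ = d₁ − σ√T = -0.553288 − 0.249750 = -0.803038
e^{−rT} = 0.933345
N(d₁) = 0.290033,  N(d₂) = 0.210977
V = S·N(d₁) − K·e^{−rT}·N(d₂) = 43.038034 − 37.084777 = 5.953257 (the observed quote) — the price is monotone increasing in volatility, hence this σ is the only solution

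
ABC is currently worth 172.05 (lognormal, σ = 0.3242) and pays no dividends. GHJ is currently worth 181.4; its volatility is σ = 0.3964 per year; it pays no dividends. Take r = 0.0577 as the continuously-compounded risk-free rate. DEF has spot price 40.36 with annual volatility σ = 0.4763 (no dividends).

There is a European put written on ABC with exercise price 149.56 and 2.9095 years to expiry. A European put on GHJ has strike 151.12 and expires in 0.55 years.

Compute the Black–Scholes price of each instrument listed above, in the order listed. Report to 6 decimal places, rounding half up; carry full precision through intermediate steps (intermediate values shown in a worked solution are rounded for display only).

price(ABC put K=149.56) = 14.454164
price(GHJ put K=151.12) = 6.472839

[ABC put K=149.56]
σ√T = 0.3242·√2.9095 = 0.552996
d₁ = (ln(S/K) + (r+σ²/2)T) / (σ√T) = (ln(172.05/149.56) + (0.0577+0.3242²/2)·2.9095) / 0.552996 = (0.140087 + 0.320781) / 0.552996 = 0.833402
d₂ = d₁ − σ√T = 0.833402 − 0.552996 = 0.280406
e^{−rT} = 0.845457
N(−d₁) = 0.202309,  N(−d₂) = 0.389583
price = K·e^{−rT}·N(−d₂) − S·N(−d₁) = 49.261442 − 34.807278 = 14.454164
[GHJ put K=151.12]
σ√T = 0.3964·√0.55 = 0.293978
d₁ = (ln(S/K) + (r+σ²/2)T) / (σ√T) = (ln(181.4/151.12) + (0.0577+0.3964²/2)·0.55) / 0.293978 = (0.182630 + 0.074947) / 0.293978 = 0.876177
d₂ = d₁ − σ√T = 0.876177 − 0.293978 = 0.582199
e^{−rT} = 0.968763
N(−d₁) = 0.190467,  N(−d₂) = 0.280216
price = K·e^{−rT}·N(−d₂) − S·N(−d₁) = 41.023533 − 34.550694 = 6.472839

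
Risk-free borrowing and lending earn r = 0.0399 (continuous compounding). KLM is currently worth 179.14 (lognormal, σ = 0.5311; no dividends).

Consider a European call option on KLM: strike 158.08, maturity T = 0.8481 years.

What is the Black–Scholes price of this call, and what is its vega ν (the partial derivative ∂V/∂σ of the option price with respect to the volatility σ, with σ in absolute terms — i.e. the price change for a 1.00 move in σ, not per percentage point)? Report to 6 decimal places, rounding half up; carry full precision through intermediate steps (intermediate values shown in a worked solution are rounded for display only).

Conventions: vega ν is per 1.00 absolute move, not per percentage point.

price = 46.866783
ν = 55.964514

σ√T = 0.5311·√0.8481 = 0.489102
d₁ = (ln(S/K) + (r+σ²/2)T) / (σ√T) = (ln(179.14/158.08) + (0.0399+0.5311²/2)·0.8481) / 0.489102 = (0.125066 + 0.153450) / 0.489102 = 0.569443
d₂ = d₁ − σ√T = 0.569443 − 0.489102 = 0.080341
e^{−rT} = 0.966727
N(d₁) = 0.715472,  N(d₂) = 0.532017
Call price V = S·N(d₁) − K·e^{−rT}·N(d₂) = 128.169722 − 81.302939 = 46.866783
φ(d₁) = (1/√(2π))·e^{−d₁²/2} = 0.339232
ν = S·φ(d₁)·√T = 55.964514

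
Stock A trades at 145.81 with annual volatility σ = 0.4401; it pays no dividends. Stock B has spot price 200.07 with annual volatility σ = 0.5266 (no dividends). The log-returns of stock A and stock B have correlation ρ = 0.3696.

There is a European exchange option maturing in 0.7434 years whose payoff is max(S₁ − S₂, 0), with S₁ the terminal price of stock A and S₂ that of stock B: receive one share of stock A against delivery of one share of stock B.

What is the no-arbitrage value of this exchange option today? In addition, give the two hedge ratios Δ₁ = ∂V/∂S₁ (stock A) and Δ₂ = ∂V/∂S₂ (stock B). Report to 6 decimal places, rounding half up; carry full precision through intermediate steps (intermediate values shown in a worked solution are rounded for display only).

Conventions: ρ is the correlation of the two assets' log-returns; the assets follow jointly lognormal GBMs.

exchange price = 11.923529
Δ1 = 0.332049
Δ2 = -0.182399

σ_eff = √(σ₁² + σ₂² − 2ρσ₁σ₂) = √(0.4401² + 0.5266² − 2·0.3696·0.4401·0.5266) = 0.547431
d₁ = (ln(S₁/S₂) + (q₂ − q₁ + σ_eff²/2)T) / (σ_eff√T) = (ln(145.81/200.07) + (0.0 − 0.0 + 0.149841)·0.7434) / 0.471999 = -0.434263
d₂ = d₁ − σ_eff√T = -0.434263 − 0.471999 = -0.906261
N(d₁) = 0.332049,  N(d₂) = 0.182399
V = S₁·e^{−q₁T}·N(d₁) − S₂·e^{−q₂T}·N(d₂) = 48.416045 − 36.492516 = 11.923529
Key observation: r never enters — measured in units of stock B, the claim is a call on S₁/S₂ struck at 1, so only the dividend yields and σ_eff matter.
Δ₁ = e^{−q₁T}·N(d₁) = 0.332049;  Δ₂ = −e^{−q₂T}·N(d₂) = -0.182399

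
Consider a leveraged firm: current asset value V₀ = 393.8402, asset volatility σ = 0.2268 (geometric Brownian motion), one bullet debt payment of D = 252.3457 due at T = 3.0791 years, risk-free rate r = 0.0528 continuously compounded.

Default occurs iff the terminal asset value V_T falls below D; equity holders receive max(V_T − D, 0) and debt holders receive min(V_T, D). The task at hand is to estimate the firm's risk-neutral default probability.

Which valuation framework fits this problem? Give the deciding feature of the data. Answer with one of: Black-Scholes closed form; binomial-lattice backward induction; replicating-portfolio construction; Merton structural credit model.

framework: Merton structural credit model

Key observation: a levered firm with one bullet debt due at 3.0791 years is the canonical structural-credit setup: equity is a call on the firm's assets struck at the face value.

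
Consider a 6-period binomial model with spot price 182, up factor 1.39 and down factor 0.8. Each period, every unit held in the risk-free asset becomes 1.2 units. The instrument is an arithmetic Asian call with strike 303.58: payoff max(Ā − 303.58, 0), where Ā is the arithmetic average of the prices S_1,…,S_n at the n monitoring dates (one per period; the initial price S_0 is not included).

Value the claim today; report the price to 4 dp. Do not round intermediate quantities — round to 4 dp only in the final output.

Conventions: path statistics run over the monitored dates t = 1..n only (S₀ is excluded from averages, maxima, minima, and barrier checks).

Set p* = 0.6780 (from d < R < u); the path-dependent value is the discounted p*-expectation over all price paths.
Enumerate all 2^6 = 64 price paths (U = up ×1.39, D = down ×0.8); each path with k up-moves has probability p*^k·(1−p*)^(6−k).
DDDDDD: Ā=89.5265, payoff=0.0000, prob=0.001115
UDDDDD: Ā=155.5523, payoff=0.0000, prob=0.002348
DUDDDD: Ā=137.6557, payoff=0.0000, prob=0.002348
UUDDDD: Ā=239.1767, payoff=0.0000, prob=0.004943
DDUDDD: Ā=123.3383, payoff=0.0000, prob=0.002348
UDUDDD: Ā=214.3004, payoff=0.0000, prob=0.004943
DUUDDD: Ā=196.4037, payoff=0.0000, prob=0.004943
UUUDDD: Ā=341.2514, payoff=37.6714, prob=0.010407
DDDUDD: Ā=111.8845, payoff=0.0000, prob=0.002348
UDDUDD: Ā=194.3993, payoff=0.0000, prob=0.004943
DUDUDD: Ā=176.5026, payoff=0.0000, prob=0.004943
UUDUDD: Ā=306.6733, payoff=3.0933, prob=0.010407
DDUUDD: Ā=162.1853, payoff=0.0000, prob=0.004943
UDUUDD: Ā=281.7969, payoff=0.0000, prob=0.010407
DUUUDD: Ā=263.9003, payoff=0.0000, prob=0.010407
UUUUDD: Ā=458.5267, payoff=154.9467, prob=0.021910
DDDDUD: Ā=102.7214, payoff=0.0000, prob=0.002348
UDDDUD: Ā=178.4784, payoff=0.0000, prob=0.004943
DUDDUD: Ā=160.5817, payoff=0.0000, prob=0.004943
UUDDUD: Ā=279.0108, payoff=0.0000, prob=0.010407
DDUDUD: Ā=146.2644, payoff=0.0000, prob=0.004943
UDUDUD: Ā=254.1344, payoff=0.0000, prob=0.010407
DUUDUD: Ā=236.2377, payoff=0.0000, prob=0.010407
UUUDUD: Ā=410.4631, payoff=106.8831, prob=0.021910
DDDUUD: Ā=134.8105, payoff=0.0000, prob=0.004943
UDDUUD: Ā=234.2333, payoff=0.0000, prob=0.010407
DUDUUD: Ā=216.3366, payoff=0.0000, prob=0.010407
UUDUUD: Ā=375.8849, payoff=72.3049, prob=0.021910
DDUUUD: Ā=202.0193, payoff=0.0000, prob=0.010407
UDUUUD: Ā=351.0085, payoff=47.4285, prob=0.021910
DUUUUD: Ā=333.1119, payoff=29.5319, prob=0.021910
UUUUUD: Ā=578.7819, payoff=275.2019, prob=0.046126
DDDDDU: Ā=95.3909, payoff=0.0000, prob=0.002348
UDDDDU: Ā=165.7417, payoff=0.0000, prob=0.004943
DUDDDU: Ā=147.8450, payoff=0.0000, prob=0.004943
UUDDDU: Ā=256.8807, payoff=0.0000, prob=0.010407
DDUDDU: Ā=133.5277, payoff=0.0000, prob=0.004943
UDUDDU: Ā=232.0044, payoff=0.0000, prob=0.010407
DUUDDU: Ā=214.1077, payoff=0.0000, prob=0.010407
UUUDDU: Ā=372.0122, payoff=68.4322, prob=0.021910
DDDUDU: Ā=122.0738, payoff=0.0000, prob=0.004943
UDDUDU: Ā=212.1033, payoff=0.0000, prob=0.010407
DUDUDU: Ā=194.2066, payoff=0.0000, prob=0.010407
UUDUDU: Ā=337.4340, payoff=33.8540, prob=0.021910
DDUUDU: Ā=179.8893, payoff=0.0000, prob=0.010407
UDUUDU: Ā=312.5576, payoff=8.9776, prob=0.021910
DUUUDU: Ā=294.6610, payoff=0.0000, prob=0.021910
UUUUDU: Ā=511.9734, payoff=208.3934, prob=0.046126
DDDDUU: Ā=112.9107, payoff=0.0000, prob=0.004943
UDDDUU: Ā=196.1824, payoff=0.0000, prob=0.010407
DUDDUU: Ā=178.2857, payoff=0.0000, prob=0.010407
UUDDUU: Ā=309.7715, payoff=6.1915, prob=0.021910
DDUDUU: Ā=163.9684, payoff=0.0000, prob=0.010407
UDUDUU: Ā=284.8951, payoff=0.0000, prob=0.021910
DUUDUU: Ā=266.9985, payoff=0.0000, prob=0.021910
UUUDUU: Ā=463.9098, payoff=160.3298, prob=0.046126
DDDUUU: Ā=152.5145, payoff=0.0000, prob=0.010407
UDDUUU: Ā=264.9940, payoff=0.0000, prob=0.021910
DUDUUU: Ā=247.0974, payoff=0.0000, prob=0.021910
UUDUUU: Ā=429.3317, payoff=125.7517, prob=0.046126
DDUUUU: Ā=232.7800, payoff=0.0000, prob=0.021910
UDUUUU: Ā=404.4553, payoff=100.8753, prob=0.046126
DUUUUU: Ā=386.5586, payoff=82.9786, prob=0.046126
UUUUUU: Ā=671.6456, payoff=368.0656, prob=0.097106
Price = Σ prob·payoff / R^6 = 91.728237 / 2.985984 = 30.7196

price = 30.7196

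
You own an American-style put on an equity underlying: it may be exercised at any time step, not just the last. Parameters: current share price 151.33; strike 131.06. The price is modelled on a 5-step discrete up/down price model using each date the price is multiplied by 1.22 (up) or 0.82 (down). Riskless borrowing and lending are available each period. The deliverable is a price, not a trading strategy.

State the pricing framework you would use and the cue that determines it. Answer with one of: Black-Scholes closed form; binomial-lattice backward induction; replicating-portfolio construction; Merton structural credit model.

Key observation: the exercise right at every one of the 5 steps is what matters: each node needs max(131.06 − S, continuation), which only the stepwise tree valuation starting from spot 151.33 delivers.

framework: binomial-lattice backward induction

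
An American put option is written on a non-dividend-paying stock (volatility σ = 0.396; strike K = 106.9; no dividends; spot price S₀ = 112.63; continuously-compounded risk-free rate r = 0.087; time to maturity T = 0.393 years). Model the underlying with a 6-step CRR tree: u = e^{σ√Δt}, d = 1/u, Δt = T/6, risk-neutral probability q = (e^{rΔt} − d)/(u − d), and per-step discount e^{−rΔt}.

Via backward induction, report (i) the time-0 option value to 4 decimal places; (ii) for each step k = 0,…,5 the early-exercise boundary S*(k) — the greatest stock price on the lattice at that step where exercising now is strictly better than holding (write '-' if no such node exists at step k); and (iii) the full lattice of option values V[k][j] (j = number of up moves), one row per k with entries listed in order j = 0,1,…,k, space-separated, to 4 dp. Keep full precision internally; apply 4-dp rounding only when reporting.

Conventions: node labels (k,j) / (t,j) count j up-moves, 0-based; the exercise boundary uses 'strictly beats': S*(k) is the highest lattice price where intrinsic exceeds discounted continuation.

price = 7.0133
boundary = - - - 83.1016 75.0921 83.1016
tree:
7.0133
10.9456 3.2049
16.4970 5.5812 0.8919
23.7984 9.4653 1.8042 0.0000
31.8079 15.4559 3.6497 0.0000 0.0000
39.0454 23.7984 7.3829 0.0000 0.0000 0.0000
45.5853 31.8079 14.9347 0.0000 0.0000 0.0000 0.0000

params: Δt=0.06550 u=1.10666 d=0.90362 q=0.50283 e^(-rΔt)=0.99432
t_6 payoffs: 45.5853 31.8079 14.9347 0.0000 0.0000 0.0000 0.0000
t_5: node(5,0) S=67.8546 payoff=39.0454 vs cont=38.4380 → 39.0454 [stop]  node(5,1) S=83.1016 payoff=23.7984 vs cont=23.1910 → 23.7984 [stop]  node(5,2) S=101.7745 payoff=5.1255 vs cont=7.3829 → 7.3829 [wait]  node(5,3) S=124.6433 payoff=0.0000 vs cont=0.0000 → 0.0000 [wait]  node(5,4) S=152.6507 payoff=0.0000 vs cont=0.0000 → 0.0000 [wait]  node(5,5) S=186.9514 payoff=0.0000 vs cont=0.0000 → 0.0000 [wait]  ⇒ S*(5)=83.1016
t_4: node(4,0) S=75.0921 payoff=31.8079 vs cont=31.2005 → 31.8079 [stop]  node(4,1) S=91.9653 payoff=14.9347 vs cont=15.4559 → 15.4559 [wait]  node(4,2) S=112.6300 payoff=0.0000 vs cont=3.6497 → 3.6497 [wait]  node(4,3) S=137.9380 payoff=0.0000 vs cont=0.0000 → 0.0000 [wait]  node(4,4) S=168.9328 payoff=0.0000 vs cont=0.0000 → 0.0000 [wait]  ⇒ S*(4)=75.0921
t_3: node(3,0) S=83.1016 payoff=23.7984 vs cont=23.4516 → 23.7984 [stop]  node(3,1) S=101.7745 payoff=5.1255 vs cont=9.4653 → 9.4653 [wait]  node(3,2) S=124.6433 payoff=0.0000 vs cont=1.8042 → 1.8042 [wait]  node(3,3) S=152.6507 payoff=0.0000 vs cont=0.0000 → 0.0000 [wait]  ⇒ S*(3)=83.1016
t_2: node(2,0) S=91.9653 payoff=14.9347 vs cont=16.4970 → 16.4970 [wait]  node(2,1) S=112.6300 payoff=0.0000 vs cont=5.5812 → 5.5812 [wait]  node(2,2) S=137.9380 payoff=0.0000 vs cont=0.8919 → 0.8919 [wait]  ⇒ S*(2)=-
t_1: node(1,0) S=101.7745 payoff=5.1255 vs cont=10.9456 → 10.9456 [wait]  node(1,1) S=124.6433 payoff=0.0000 vs cont=3.2049 → 3.2049 [wait]  ⇒ S*(1)=-
t_0: node(0,0) S=112.6300 payoff=0.0000 vs cont=7.0133 → 7.0133 [wait]  ⇒ S*(0)=-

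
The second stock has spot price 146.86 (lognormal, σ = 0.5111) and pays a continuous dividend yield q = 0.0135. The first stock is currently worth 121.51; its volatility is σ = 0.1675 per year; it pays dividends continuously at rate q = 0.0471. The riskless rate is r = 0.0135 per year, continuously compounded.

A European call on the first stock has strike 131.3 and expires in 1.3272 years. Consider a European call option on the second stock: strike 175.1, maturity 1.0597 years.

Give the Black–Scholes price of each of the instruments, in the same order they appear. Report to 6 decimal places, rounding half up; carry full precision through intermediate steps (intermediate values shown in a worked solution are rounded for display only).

price(the first stock call K=131.3) = 3.734039
price(the second stock call K=175.1) = 20.785189

[the first stock call K=131.3]
σ√T = 0.1675·√1.3272 = 0.192967
d₁ = (ln(S/K) + (r−q+σ²/2)T) / (σ√T) = (ln(121.51/131.3) + (0.0135−0.0471+0.1675²/2)·1.3272) / 0.192967 = (-0.077488 − 0.025976) / 0.192967 = -0.536175
d₂ = d₁ − σ√T = -0.536175 − 0.192967 = -0.729142
e^{−rT} = 0.982242
e^{−qT} = 0.939403
N(d₁) = 0.295919,  N(d₂) = 0.232958
price = S·e^{−qT}·N(d₁) − K·e^{−rT}·N(d₂) = 33.778200 − 30.044162 = 3.734039
[the second stock call K=175.1]
σ√T = 0.5111·√1.0597 = 0.526135
d₁ = (ln(S/K) + (r−q+σ²/2)T) / (σ√T) = (ln(146.86/175.1) + (0.0135−0.0135+0.5111²/2)·1.0597) / 0.526135 = (-0.175877 + 0.138409) / 0.526135 = -0.071214
d₂ = d₁ − σ√T = -0.071214 − 0.526135 = -0.597350
e^{−rT} = 0.985796
e^{−qT} = 0.985796
N(d₁) = 0.471614,  N(d₂) = 0.275137
price = S·e^{−qT}·N(d₁) − K·e^{−rT}·N(d₂) = 68.277378 − 47.492189 = 20.785189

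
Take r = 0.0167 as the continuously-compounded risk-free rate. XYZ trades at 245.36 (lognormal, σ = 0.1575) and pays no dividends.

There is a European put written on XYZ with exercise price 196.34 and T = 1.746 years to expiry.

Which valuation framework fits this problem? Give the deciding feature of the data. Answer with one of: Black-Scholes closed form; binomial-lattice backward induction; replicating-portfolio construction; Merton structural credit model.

Key observation: everything needed for the exact continuous-time valuation of the European put on XYZ (strike 196.34) is given, and no feature rules the closed form out.

framework: Black-Scholes closed form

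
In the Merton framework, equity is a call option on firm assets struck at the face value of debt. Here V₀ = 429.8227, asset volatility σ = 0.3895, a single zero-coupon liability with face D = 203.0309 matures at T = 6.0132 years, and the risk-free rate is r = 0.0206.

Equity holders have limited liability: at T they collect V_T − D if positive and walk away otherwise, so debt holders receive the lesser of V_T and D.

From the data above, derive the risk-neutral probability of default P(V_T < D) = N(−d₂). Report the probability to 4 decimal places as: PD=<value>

Work the structural quantities from V₀ = 429.8227 against face 203.0309:
d₁ = [ln(V₀/D) + (r + σ²/2)T] / (σ√T)
   = [ln(429.8227/203.0309) + (0.0206 + 0.5·0.3895²)·6.0132] / (0.3895·√6.0132)
   = [0.750015 + 0.580004] / 0.955125 = 1.392507
d₂ = d₁ − σ√T = 1.392507 − 0.955125 = 0.437382
risk-neutral PD = N(−d₂) = N(-0.437382) = 0.330917

PD=0.3309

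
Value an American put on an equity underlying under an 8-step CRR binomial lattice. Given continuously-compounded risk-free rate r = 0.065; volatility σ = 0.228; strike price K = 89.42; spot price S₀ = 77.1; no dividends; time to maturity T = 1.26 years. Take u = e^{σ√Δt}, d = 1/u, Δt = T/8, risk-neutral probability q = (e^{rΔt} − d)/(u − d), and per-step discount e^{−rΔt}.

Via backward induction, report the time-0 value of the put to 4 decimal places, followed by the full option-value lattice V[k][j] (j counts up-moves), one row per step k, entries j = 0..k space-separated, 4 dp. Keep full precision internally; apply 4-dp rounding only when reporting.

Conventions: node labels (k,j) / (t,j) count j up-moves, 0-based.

price = 13.2154
tree:
13.2154
18.9901 8.4344
25.0831 12.8904 4.7110
30.6490 18.9901 7.8196 2.0908
35.7333 25.0831 12.4916 3.8962 0.5568
40.3779 30.6490 18.9901 7.0653 1.2076 0.0000
44.6206 35.7333 25.0831 12.3200 2.6191 0.0000 0.0000
48.4963 40.3779 30.6490 18.9901 5.6805 0.0000 0.0000 0.0000
52.0366 44.6206 35.7333 25.0831 12.3200 0.0000 0.0000 0.0000 0.0000

Δt=0.15750, u=1.09470, d=0.91349, q=0.53418, disc=e^(-rΔt)=0.98981
k=8 terminal: V=max(K-S,0) → 52.0366 44.6206 35.7333 25.0831 12.3200 0.0000 0.0000 0.0000 0.0000
k=7: j=0 S=40.9237 intr=48.4963 cont=47.5855 V=48.4963[EX]; j=1 S=49.0421 intr=40.3779 cont=39.4671 V=40.3779[EX]; j=2 S=58.7710 intr=30.6490 cont=29.7382 V=30.6490[EX]; j=3 S=70.4299 intr=18.9901 cont=18.0793 V=18.9901[EX]; j=4 S=84.4017 intr=5.0183 cont=5.6805 V=5.6805[hold]; j=5 S=101.1452 intr=0.0000 cont=0.0000 V=0.0000[hold]; j=6 S=121.2103 intr=0.0000 cont=0.0000 V=0.0000[hold]; j=7 S=145.2558 intr=0.0000 cont=0.0000 V=0.0000[hold]
k=6: j=0 S=44.7994 intr=44.6206 cont=43.7098 V=44.6206[EX]; j=1 S=53.6867 intr=35.7333 cont=34.8226 V=35.7333[EX]; j=2 S=64.3369 intr=25.0831 cont=24.1723 V=25.0831[EX]; j=3 S=77.1000 intr=12.3200 cont=11.7594 V=12.3200[EX]; j=4 S=92.3950 intr=0.0000 cont=2.6191 V=2.6191[hold]; j=5 S=110.7242 intr=0.0000 cont=0.0000 V=0.0000[hold]; j=6 S=132.6895 intr=0.0000 cont=0.0000 V=0.0000[hold]
k=5: j=0 S=49.0421 intr=40.3779 cont=39.4671 V=40.3779[EX]; j=1 S=58.7710 intr=30.6490 cont=29.7382 V=30.6490[EX]; j=2 S=70.4299 intr=18.9901 cont=18.0793 V=18.9901[EX]; j=3 S=84.4017 intr=5.0183 cont=7.0653 V=7.0653[hold]; j=4 S=101.1452 intr=0.0000 cont=1.2076 V=1.2076[hold]; j=5 S=121.2103 intr=0.0000 cont=0.0000 V=0.0000[hold]
k=4: j=0 S=53.6867 intr=35.7333 cont=34.8226 V=35.7333[EX]; j=1 S=64.3369 intr=25.0831 cont=24.1723 V=25.0831[EX]; j=2 S=77.1000 intr=12.3200 cont=12.4916 V=12.4916[hold]; j=3 S=92.3950 intr=0.0000 cont=3.8962 V=3.8962[hold]; j=4 S=110.7242 intr=0.0000 cont=0.5568 V=0.5568[hold]
k=3: j=0 S=58.7710 intr=30.6490 cont=29.7382 V=30.6490[EX]; j=1 S=70.4299 intr=18.9901 cont=18.1700 V=18.9901[EX]; j=2 S=84.4017 intr=5.0183 cont=7.8196 V=7.8196[hold]; j=3 S=101.1452 intr=0.0000 cont=2.0908 V=2.0908[hold]
k=2: j=0 S=64.3369 intr=25.0831 cont=24.1723 V=25.0831[EX]; j=1 S=77.1000 intr=12.3200 cont=12.8904 V=12.8904[hold]; j=2 S=92.3950 intr=0.0000 cont=4.7110 V=4.7110[hold]
k=1: j=0 S=70.4299 intr=18.9901 cont=18.3809 V=18.9901[EX]; j=1 S=84.4017 intr=5.0183 cont=8.4344 V=8.4344[hold]
k=0: j=0 S=77.1000 intr=12.3200 cont=13.2154 V=13.2154[hold]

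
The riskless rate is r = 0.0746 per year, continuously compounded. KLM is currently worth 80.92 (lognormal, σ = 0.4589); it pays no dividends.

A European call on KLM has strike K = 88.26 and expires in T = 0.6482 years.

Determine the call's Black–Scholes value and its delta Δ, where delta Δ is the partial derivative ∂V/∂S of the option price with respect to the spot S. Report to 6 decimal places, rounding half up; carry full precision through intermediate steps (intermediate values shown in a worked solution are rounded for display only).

σ√T = 0.4589·√0.6482 = 0.369464
d₁ = (ln(S/K) + (r+σ²/2)T) / (σ√T) = (ln(80.92/88.26) + (0.0746+0.4589²/2)·0.6482) / 0.369464 = (-0.086826 + 0.116608) / 0.369464 = 0.080608
d₂ = d₁ − σ√T = 0.080608 − 0.369464 = -0.288857
e^{−rT} = 0.952795
N(d₁) = 0.532123,  N(d₂) = 0.386346
Call price V = S·N(d₁) − K·e^{−rT}·N(d₂) = 43.059397 − 32.489215 = 10.570182
Δ = N(d₁) = 0.532123

price = 10.570182
Δ = 0.532123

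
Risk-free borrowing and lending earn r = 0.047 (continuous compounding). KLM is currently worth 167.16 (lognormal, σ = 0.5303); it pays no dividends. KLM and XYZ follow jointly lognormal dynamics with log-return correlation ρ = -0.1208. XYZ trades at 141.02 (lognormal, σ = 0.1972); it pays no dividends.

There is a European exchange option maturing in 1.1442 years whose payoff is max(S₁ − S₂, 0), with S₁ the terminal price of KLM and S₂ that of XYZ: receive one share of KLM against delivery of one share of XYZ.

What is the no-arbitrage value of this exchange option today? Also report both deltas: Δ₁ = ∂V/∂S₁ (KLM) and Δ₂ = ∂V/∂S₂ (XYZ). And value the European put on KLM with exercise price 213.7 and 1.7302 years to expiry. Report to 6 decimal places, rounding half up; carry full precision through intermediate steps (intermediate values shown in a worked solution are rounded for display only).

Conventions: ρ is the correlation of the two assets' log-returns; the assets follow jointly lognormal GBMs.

exchange price = 52.420294
Δ1 = 0.720667
Δ2 = -0.482530
price(KLM put K=213.7) = 65.899400

σ_eff = √(σ₁² + σ₂² − 2ρσ₁σ₂) = √(0.5303² + 0.1972² − 2·-0.1208·0.5303·0.1972) = 0.587683
d₁ = (ln(S₁/S₂) + (q₂ − q₁ + σ_eff²/2)T) / (σ_eff√T) = (ln(167.16/141.02) + (0.0 − 0.0 + 0.172686)·1.1442) / 0.628629 = 0.584823
d₂ = d₁ − σ_eff√T = 0.584823 − 0.628629 = -0.043805
N(d₁) = 0.720667,  N(d₂) = 0.482530
V = S₁·e^{−q₁T}·N(d₁) − S₂·e^{−q₂T}·N(d₂) = 120.466652 − 68.046358 = 52.420294
Δ₁ = e^{−q₁T}·N(d₁) = 0.720667;  Δ₂ = −e^{−q₂T}·N(d₂) = -0.482530
[vanilla: KLM put K=213.7]
σ√T = 0.5303·√1.7302 = 0.697541
d₁ = (ln(S/K) + (r+σ²/2)T) / (σ√T) = (ln(167.16/213.7) + (0.047+0.5303²/2)·1.7302) / 0.697541 = (-0.245622 + 0.324601) / 0.697541 = 0.113226
d₂ = d₁ − σ√T = 0.113226 − 0.697541 = -0.584316
e^{−rT} = 0.921899
N(−d₁) = 0.454926,  N(−d₂) = 0.720496
price = K·e^{−rT}·N(−d₂) − S·N(−d₁) = 141.944811 − 76.045411 = 65.899400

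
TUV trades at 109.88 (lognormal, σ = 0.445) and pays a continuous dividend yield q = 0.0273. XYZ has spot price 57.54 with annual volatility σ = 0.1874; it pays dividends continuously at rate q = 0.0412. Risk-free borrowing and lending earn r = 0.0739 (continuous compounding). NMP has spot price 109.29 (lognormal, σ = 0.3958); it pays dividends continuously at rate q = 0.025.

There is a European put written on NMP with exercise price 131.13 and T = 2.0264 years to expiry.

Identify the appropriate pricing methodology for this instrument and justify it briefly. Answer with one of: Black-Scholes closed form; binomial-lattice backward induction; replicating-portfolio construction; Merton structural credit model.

framework: Black-Scholes closed form

Key observation: everything needed for the exact continuous-time valuation of the European put on NMP (strike 131.13) is given, and no feature rules the closed form out.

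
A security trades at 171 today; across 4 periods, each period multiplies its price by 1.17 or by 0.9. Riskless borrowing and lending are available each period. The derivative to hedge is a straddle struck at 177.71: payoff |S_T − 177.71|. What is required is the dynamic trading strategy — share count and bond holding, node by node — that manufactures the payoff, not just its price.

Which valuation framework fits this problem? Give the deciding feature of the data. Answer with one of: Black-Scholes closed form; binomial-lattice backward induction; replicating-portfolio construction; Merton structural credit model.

Key observation: the deliverable is the dynamic trading strategy on the 4-step tree (spot 171, moves 1.17 and 0.9), so the valuation must go through the node-by-node replicating-portfolio solve.

framework: replicating-portfolio construction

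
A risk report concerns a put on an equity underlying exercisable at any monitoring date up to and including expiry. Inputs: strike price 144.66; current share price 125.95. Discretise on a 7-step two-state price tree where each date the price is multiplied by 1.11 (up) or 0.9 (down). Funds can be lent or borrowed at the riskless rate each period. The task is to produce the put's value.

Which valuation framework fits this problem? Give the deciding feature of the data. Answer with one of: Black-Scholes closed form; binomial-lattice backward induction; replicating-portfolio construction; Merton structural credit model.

Key observation: the put (strike 144.66 on spot 125.95) is American-style on a 7-step discrete price model, so the early-exercise decision at every node requires stepwise backward valuation — a closed form cannot price the exercise right.

framework: binomial-lattice backward induction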